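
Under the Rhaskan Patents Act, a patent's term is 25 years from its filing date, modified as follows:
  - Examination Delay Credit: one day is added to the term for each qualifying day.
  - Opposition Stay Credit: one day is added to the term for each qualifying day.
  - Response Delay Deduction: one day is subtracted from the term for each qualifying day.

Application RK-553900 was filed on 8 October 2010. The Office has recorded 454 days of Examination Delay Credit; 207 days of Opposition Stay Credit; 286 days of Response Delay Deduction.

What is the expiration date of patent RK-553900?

2036-10-17

Base term: filing date + 25 years → 8 October 2035.
Examination Delay Credit: +454 days → 4 January 2037.
Opposition Stay Credit: +207 days → 30 July 2037.
Response Delay Deduction: −286 days → 17 October 2036.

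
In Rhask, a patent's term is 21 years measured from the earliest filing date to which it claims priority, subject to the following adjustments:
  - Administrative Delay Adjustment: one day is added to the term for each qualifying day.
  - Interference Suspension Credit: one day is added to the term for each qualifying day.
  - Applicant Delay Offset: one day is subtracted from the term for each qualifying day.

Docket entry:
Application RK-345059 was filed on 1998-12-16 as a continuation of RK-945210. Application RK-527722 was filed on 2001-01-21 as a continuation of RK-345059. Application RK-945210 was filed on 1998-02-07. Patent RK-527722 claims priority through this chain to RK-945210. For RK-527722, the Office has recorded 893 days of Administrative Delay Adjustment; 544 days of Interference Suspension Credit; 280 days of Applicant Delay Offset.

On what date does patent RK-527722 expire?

Earliest priority filing: 7 February 1998.
Base term: 7 February 1998 + 21 years → 7 February 2019.
Administrative Delay Adjustment: +893 days → 19 July 2021.
Interference Suspension Credit: +544 days → 14 January 2023.
Applicant Delay Offset: −280 days → 9 April 2022.

2022-04-09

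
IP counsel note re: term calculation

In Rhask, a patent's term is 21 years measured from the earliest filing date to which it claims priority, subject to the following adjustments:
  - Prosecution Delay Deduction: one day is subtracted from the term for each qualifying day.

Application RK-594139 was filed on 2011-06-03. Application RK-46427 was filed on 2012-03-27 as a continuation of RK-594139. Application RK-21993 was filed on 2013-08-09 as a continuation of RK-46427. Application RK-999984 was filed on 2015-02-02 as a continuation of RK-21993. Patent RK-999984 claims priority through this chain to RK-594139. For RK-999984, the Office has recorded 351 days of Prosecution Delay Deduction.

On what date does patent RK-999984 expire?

June 18, 2031

Earliest priority filing: 3 June 2011.
Base term: 3 June 2011 + 21 years → 3 June 2032.
Prosecution Delay Deduction: −351 days → 18 June 2031.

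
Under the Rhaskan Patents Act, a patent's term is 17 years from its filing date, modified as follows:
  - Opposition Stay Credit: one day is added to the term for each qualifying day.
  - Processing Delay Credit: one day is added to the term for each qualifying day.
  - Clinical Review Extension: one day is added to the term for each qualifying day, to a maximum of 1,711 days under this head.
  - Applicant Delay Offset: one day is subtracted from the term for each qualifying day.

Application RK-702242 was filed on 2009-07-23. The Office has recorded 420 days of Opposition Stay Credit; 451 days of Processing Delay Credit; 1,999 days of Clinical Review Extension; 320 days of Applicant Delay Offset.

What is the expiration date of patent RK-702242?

Base term: filing date + 17 years → 23 July 2026.
Opposition Stay Credit: +420 days → 16 September 2027.
Processing Delay Credit: +451 days → 10 December 2028.
Clinical Review Extension: 1999 days claimed exceeds the 1711-day cap, so +1711 days → 17 August 2033.
Applicant Delay Offset: −320 days → 1 October 2032.

October 1, 2032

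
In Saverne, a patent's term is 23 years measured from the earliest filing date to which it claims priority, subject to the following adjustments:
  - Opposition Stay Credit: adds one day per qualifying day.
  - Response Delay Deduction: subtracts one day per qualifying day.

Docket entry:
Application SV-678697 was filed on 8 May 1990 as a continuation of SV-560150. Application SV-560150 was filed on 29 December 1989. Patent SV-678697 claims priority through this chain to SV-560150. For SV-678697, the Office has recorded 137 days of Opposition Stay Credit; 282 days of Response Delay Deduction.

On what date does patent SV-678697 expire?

Earliest priority filing: 29 December 1989.
Base term: 29 December 1989 + 23 years → 29 December 2012.
Opposition Stay Credit: +137 days → 15 May 2013.
Response Delay Deduction: −282 days → 6 August 2012.

2012-08-06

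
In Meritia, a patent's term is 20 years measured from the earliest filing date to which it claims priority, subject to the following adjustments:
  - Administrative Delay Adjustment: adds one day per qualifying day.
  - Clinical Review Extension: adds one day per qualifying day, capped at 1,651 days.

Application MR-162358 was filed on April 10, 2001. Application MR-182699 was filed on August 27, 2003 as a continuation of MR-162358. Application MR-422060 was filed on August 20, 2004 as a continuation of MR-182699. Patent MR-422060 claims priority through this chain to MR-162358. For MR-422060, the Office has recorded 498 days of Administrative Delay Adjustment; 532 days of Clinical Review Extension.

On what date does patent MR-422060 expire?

Earliest priority filing: 10 April 2001.
Base term: 10 April 2001 + 20 years → 10 April 2021.
Administrative Delay Adjustment: +498 days → 21 August 2022.
Clinical Review Extension: 532 days (within the 1651-day cap) → +532 days → 4 February 2024.

2024-02-04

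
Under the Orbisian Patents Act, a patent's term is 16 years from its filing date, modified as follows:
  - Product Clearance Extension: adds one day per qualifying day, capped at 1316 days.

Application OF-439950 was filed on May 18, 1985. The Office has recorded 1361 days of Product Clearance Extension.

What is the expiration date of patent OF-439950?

2004-12-24

Base term: filing date + 16 years → 18 May 2001.
Product Clearance Extension: 1361 days claimed exceeds the 1316-day cap, so +1316 days → 24 December 2004.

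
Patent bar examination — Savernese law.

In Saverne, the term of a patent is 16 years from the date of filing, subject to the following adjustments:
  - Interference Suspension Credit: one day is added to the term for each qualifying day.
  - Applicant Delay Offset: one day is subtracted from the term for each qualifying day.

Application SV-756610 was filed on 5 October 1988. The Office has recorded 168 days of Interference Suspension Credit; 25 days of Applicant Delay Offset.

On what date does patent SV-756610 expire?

February 25, 2005

Base term: filing date + 16 years → 5 October 2004.
Interference Suspension Credit: +168 days → 22 March 2005.
Applicant Delay Offset: −25 days → 25 February 2005.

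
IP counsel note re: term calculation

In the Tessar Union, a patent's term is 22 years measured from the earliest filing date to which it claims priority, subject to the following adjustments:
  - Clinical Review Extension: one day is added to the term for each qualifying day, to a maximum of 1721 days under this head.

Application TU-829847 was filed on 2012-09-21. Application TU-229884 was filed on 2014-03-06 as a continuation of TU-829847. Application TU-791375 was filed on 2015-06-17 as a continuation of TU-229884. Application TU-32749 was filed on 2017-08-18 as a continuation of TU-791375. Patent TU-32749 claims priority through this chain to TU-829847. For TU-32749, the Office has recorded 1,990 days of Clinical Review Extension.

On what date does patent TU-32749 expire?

Earliest priority filing: 21 September 2012.
Base term: 21 September 2012 + 22 years → 21 September 2034.
Clinical Review Extension: 1990 days claimed exceeds the 1721-day cap, so +1721 days → 8 June 2039.

2039-06-08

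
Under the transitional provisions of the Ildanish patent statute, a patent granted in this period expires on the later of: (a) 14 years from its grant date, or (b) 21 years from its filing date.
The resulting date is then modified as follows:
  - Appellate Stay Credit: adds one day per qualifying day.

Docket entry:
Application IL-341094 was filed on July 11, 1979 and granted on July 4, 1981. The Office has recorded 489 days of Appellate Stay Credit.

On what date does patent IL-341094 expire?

(a) grant + 14 years → 4 July 1995.
(b) filing + 21 years → 11 July 2000.
Later of the two: 11 July 2000.
Appellate Stay Credit: +489 days → 12 November 2001.

2001-11-12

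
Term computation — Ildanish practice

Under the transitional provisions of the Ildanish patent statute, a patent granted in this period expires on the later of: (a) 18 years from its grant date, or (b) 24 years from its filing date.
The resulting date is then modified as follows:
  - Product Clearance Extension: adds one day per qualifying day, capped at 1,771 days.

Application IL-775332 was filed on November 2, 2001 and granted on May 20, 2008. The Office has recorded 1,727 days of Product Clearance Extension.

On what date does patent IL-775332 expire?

(a) grant + 18 years → 20 May 2026.
(b) filing + 24 years → 2 November 2025.
Later of the two: 20 May 2026.
Product Clearance Extension: 1727 days (within the 1771-day cap) → +1727 days → 10 February 2031.

February 10, 2031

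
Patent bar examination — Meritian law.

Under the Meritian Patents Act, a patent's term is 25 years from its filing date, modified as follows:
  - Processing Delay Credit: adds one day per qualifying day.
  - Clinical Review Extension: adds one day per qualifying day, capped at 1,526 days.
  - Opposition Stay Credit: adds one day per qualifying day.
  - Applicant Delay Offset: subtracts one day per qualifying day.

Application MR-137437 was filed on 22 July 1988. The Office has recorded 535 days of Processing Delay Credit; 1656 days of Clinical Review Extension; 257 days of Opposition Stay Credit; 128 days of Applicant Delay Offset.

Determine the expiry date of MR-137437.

Base term: filing date + 25 years → 22 July 2013.
Processing Delay Credit: +535 days → 8 January 2015.
Clinical Review Extension: 1656 days claimed exceeds the 1526-day cap, so +1526 days → 14 March 2019.
Opposition Stay Credit: +257 days → 26 November 2019.
Applicant Delay Offset: −128 days → 21 July 2019.

2019-07-21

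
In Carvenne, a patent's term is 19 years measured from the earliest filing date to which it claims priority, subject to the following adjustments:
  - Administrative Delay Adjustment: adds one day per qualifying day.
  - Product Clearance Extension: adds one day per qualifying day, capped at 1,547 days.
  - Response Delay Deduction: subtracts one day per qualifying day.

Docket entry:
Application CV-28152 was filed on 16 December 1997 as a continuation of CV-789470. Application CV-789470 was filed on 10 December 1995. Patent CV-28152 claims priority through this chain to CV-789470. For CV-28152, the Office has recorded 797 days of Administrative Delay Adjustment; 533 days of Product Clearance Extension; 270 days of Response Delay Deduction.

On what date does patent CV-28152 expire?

Earliest priority filing: 10 December 1995.
Base term: 10 December 1995 + 19 years → 10 December 2014.
Administrative Delay Adjustment: +797 days → 14 February 2017.
Product Clearance Extension: 533 days (within the 1547-day cap) → +533 days → 1 August 2018.
Response Delay Deduction: −270 days → 4 November 2017.

November 4, 2017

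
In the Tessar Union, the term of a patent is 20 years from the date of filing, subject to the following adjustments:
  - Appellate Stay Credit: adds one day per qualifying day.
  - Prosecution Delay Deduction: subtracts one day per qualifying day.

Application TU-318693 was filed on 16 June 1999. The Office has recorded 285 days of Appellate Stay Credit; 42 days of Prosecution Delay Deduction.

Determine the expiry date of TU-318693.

Base term: filing date + 20 years → 16 June 2019.
Appellate Stay Credit: +285 days → 27 March 2020.
Prosecution Delay Deduction: −42 days → 14 February 2020.

2020-02-14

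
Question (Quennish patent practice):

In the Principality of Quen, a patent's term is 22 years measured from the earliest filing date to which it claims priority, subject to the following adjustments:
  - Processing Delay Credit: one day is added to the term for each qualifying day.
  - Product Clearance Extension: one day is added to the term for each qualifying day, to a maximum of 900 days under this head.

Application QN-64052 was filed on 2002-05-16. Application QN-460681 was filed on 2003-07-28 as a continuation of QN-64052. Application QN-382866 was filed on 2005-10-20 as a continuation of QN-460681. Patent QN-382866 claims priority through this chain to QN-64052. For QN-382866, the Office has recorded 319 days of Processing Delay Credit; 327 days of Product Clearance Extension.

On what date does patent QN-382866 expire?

2026-02-21

Earliest priority filing: 16 May 2002.
Base term: 16 May 2002 + 22 years → 16 May 2024.
Processing Delay Credit: +319 days → 31 March 2025.
Product Clearance Extension: 327 days (within the 900-day cap) → +327 days → 21 February 2026.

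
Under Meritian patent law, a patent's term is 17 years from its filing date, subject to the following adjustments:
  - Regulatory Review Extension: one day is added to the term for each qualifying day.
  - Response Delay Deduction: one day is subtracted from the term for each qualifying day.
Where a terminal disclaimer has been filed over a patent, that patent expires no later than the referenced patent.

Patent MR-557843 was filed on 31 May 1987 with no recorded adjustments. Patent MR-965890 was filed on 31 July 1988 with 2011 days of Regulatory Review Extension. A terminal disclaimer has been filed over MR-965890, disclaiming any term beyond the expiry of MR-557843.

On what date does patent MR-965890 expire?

2004-05-31

Natural term of MR-965890:
  Base: filing + 17 years → 31 July 2005.
  Regulatory Review Extension: +2011 days → 1 February 2011.
Expiry of referenced patent MR-557843:
  Base: filing + 17 years → 31 May 2004.
Terminal disclaimer: MR-965890 expires on the earlier of 1 February 2011 and 31 May 2004.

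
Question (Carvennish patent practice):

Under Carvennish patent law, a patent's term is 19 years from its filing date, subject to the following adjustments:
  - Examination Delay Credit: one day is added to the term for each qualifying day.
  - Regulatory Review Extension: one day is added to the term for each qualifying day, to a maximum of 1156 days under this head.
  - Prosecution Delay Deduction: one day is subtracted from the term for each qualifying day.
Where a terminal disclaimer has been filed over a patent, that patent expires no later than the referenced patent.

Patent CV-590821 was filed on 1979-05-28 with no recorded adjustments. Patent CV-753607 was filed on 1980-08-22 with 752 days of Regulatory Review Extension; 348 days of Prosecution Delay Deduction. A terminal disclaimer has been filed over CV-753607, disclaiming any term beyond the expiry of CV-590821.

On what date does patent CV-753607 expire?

Natural term of CV-753607:
  Base: filing + 19 years → 22 August 1999.
  Regulatory Review Extension: 752 days (within the 1156-day cap) → +752 days → 12 September 2001.
  Prosecution Delay Deduction: −348 days → 29 September 2000.
Expiry of referenced patent CV-590821:
  Base: filing + 19 years → 28 May 1998.
Terminal disclaimer: CV-753607 expires on the earlier of 29 September 2000 and 28 May 1998.

1998-05-28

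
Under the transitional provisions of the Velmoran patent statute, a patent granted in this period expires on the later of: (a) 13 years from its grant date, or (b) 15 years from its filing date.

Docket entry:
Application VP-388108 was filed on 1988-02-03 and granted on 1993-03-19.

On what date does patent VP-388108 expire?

(a) grant + 13 years → 19 March 2006.
(b) filing + 15 years → 3 February 2003.
Later of the two: 19 March 2006.

March 19, 2006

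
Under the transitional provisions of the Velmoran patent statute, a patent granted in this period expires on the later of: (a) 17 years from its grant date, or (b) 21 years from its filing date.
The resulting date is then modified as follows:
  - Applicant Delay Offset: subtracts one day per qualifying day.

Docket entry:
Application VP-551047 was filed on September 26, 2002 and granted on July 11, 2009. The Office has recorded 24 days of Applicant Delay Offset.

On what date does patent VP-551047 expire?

(a) grant + 17 years → 11 July 2026.
(b) filing + 21 years → 26 September 2023.
Later of the two: 11 July 2026.
Applicant Delay Offset: −24 days → 17 June 2026.

June 17, 2026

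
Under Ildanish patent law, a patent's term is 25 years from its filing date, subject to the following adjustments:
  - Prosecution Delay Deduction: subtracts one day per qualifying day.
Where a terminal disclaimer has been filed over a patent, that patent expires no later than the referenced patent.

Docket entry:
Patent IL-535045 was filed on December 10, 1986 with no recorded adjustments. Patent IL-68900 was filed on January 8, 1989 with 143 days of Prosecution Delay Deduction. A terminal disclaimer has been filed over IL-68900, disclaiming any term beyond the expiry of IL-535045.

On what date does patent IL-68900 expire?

Natural term of IL-68900:
  Base: filing + 25 years → 8 January 2014.
  Prosecution Delay Deduction: −143 days → 18 August 2013.
Expiry of referenced patent IL-535045:
  Base: filing + 25 years → 10 December 2011.
Terminal disclaimer: IL-68900 expires on the earlier of 18 August 2013 and 10 December 2011.

2011-12-10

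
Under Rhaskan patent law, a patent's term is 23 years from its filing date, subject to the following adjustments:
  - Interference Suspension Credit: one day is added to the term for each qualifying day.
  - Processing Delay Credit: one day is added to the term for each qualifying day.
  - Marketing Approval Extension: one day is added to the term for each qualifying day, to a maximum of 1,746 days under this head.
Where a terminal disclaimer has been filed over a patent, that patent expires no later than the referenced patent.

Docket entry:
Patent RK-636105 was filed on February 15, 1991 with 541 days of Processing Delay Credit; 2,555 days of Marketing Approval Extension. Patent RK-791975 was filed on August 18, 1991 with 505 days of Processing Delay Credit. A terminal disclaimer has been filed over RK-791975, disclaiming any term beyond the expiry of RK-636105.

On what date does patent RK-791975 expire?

January 5, 2016

Natural term of RK-791975:
  Base: filing + 23 years → 18 August 2014.
  Processing Delay Credit: +505 days → 5 January 2016.
Expiry of referenced patent RK-636105:
  Base: filing + 23 years → 15 February 2014.
  Processing Delay Credit: +541 days → 10 August 2015.
  Marketing Approval Extension: 2555 days claimed exceeds the 1746-day cap, so +1746 days → 21 May 2020.
Terminal disclaimer: RK-791975 expires on the earlier of 5 January 2016 and 21 May 2020.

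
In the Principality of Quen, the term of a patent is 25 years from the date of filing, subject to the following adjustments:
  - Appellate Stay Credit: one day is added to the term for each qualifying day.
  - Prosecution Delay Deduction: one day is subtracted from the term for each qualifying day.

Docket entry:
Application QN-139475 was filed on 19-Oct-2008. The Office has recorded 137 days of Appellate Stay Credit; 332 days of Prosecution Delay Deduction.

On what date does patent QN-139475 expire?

Base term: filing date + 25 years → 19 October 2033.
Appellate Stay Credit: +137 days → 5 March 2034.
Prosecution Delay Deduction: −332 days → 7 April 2033.

April 7, 2033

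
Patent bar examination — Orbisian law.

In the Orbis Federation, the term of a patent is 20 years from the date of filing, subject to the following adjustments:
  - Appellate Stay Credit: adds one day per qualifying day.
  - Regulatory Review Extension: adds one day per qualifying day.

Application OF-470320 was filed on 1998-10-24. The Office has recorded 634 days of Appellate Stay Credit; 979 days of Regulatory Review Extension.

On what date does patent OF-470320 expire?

Base term: filing date + 20 years → 24 October 2018.
Appellate Stay Credit: +634 days → 19 July 2020.
Regulatory Review Extension: +979 days → 25 March 2023.

March 25, 2023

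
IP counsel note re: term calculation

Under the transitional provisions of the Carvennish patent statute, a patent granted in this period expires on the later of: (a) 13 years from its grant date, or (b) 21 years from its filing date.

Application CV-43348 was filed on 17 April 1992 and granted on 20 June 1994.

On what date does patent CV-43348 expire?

April 17, 2013

(a) grant + 13 years → 20 June 2007.
(b) filing + 21 years → 17 April 2013.
Later of the two: 17 April 2013.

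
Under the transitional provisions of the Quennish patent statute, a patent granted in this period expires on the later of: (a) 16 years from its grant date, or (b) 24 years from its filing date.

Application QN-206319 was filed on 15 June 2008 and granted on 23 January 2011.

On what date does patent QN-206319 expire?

June 15, 2032

(a) grant + 16 years → 23 January 2027.
(b) filing + 24 years → 15 June 2032.
Later of the two: 15 June 2032.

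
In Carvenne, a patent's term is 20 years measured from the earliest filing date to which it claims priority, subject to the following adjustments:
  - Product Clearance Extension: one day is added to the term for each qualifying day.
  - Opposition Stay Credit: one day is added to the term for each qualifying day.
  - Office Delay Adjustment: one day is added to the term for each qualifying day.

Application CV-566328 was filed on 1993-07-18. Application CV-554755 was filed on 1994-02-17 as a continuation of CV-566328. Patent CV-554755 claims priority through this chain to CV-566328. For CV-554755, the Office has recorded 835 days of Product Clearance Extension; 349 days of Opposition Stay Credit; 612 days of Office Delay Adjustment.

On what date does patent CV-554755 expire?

Earliest priority filing: 18 July 1993.
Base term: 18 July 1993 + 20 years → 18 July 2013.
Product Clearance Extension: +835 days → 31 October 2015.
Opposition Stay Credit: +349 days → 14 October 2016.
Office Delay Adjustment: +612 days → 18 June 2018.

2018-06-18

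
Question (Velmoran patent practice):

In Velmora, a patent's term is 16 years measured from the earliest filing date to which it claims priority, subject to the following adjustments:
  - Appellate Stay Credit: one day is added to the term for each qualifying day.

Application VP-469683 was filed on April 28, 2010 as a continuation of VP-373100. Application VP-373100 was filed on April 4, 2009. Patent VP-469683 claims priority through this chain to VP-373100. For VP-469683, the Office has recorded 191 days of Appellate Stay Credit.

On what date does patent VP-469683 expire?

October 12, 2025

Earliest priority filing: 4 April 2009.
Base term: 4 April 2009 + 16 years → 4 April 2025.
Appellate Stay Credit: +191 days → 12 October 2025.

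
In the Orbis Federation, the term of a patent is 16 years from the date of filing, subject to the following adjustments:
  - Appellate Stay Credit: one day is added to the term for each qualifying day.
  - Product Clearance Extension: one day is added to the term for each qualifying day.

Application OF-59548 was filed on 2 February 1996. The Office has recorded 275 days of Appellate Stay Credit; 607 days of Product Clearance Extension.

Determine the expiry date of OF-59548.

2014-07-03

Base term: filing date + 16 years → 2 February 2012.
Appellate Stay Credit: +275 days → 3 November 2012.
Product Clearance Extension: +607 days → 3 July 2014.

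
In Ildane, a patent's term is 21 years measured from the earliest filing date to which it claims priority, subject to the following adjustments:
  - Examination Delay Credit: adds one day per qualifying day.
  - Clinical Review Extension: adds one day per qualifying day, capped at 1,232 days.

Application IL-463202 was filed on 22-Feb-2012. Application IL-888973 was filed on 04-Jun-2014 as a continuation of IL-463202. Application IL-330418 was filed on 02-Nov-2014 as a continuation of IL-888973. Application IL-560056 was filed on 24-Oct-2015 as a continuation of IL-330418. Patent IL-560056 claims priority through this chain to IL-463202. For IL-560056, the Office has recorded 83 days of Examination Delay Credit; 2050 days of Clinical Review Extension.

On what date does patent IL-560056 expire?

September 29, 2036

Earliest priority filing: 22 February 2012.
Base term: 22 February 2012 + 21 years → 22 February 2033.
Examination Delay Credit: +83 days → 16 May 2033.
Clinical Review Extension: 2050 days claimed exceeds the 1232-day cap, so +1232 days → 29 September 2036.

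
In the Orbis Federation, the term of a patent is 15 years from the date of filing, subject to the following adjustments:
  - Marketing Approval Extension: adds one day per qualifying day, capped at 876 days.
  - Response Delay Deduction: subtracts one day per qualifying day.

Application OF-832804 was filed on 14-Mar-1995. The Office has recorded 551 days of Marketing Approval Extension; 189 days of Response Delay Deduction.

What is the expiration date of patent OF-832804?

2011-03-11

Base term: filing date + 15 years → 14 March 2010.
Marketing Approval Extension: 551 days (within the 876-day cap) → +551 days → 16 September 2011.
Response Delay Deduction: −189 days → 11 March 2011.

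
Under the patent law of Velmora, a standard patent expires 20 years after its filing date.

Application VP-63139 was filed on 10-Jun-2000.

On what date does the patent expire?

2020-06-10

Filing date + 20 years → 10 June 2020.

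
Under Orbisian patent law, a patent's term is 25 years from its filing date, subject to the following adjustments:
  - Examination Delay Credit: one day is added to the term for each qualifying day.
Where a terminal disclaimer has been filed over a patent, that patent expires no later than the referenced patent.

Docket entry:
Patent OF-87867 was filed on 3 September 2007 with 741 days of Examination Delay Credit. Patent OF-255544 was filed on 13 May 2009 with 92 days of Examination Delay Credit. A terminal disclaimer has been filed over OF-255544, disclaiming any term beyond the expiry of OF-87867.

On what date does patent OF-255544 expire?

Natural term of OF-255544:
  Base: filing + 25 years → 13 May 2034.
  Examination Delay Credit: +92 days → 13 August 2034.
Expiry of referenced patent OF-87867:
  Base: filing + 25 years → 3 September 2032.
  Examination Delay Credit: +741 days → 14 September 2034.
Terminal disclaimer: OF-255544 expires on the earlier of 13 August 2034 and 14 September 2034.

2034-08-13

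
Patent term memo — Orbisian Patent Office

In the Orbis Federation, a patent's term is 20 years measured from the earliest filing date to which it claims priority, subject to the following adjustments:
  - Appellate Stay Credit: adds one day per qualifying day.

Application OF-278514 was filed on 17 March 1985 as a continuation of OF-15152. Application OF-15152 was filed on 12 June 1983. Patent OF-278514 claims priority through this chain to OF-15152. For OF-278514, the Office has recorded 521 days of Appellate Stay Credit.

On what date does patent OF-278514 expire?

Earliest priority filing: 12 June 1983.
Base term: 12 June 1983 + 20 years → 12 June 2003.
Appellate Stay Credit: +521 days → 14 November 2004.

November 14, 2004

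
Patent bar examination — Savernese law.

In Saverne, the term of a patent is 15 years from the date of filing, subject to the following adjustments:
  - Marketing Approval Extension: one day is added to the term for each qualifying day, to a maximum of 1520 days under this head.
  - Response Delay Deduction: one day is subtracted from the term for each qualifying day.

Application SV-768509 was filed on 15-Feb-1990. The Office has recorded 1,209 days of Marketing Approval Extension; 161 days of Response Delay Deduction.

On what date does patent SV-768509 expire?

Base term: filing date + 15 years → 15 February 2005.
Marketing Approval Extension: 1209 days (within the 1520-day cap) → +1209 days → 8 June 2008.
Response Delay Deduction: −161 days → 30 December 2007.

December 30, 2007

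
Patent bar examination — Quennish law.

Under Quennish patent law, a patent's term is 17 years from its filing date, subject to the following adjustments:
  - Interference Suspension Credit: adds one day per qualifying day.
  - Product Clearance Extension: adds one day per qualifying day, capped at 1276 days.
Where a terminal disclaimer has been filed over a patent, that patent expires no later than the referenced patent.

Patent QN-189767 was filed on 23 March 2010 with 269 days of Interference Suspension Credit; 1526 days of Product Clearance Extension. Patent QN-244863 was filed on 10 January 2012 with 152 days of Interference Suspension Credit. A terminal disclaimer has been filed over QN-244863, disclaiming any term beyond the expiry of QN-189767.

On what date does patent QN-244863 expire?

June 11, 2029

Natural term of QN-244863:
  Base: filing + 17 years → 10 January 2029.
  Interference Suspension Credit: +152 days → 11 June 2029.
Expiry of referenced patent QN-189767:
  Base: filing + 17 years → 23 March 2027.
  Interference Suspension Credit: +269 days → 17 December 2027.
  Product Clearance Extension: 1526 days claimed exceeds the 1276-day cap, so +1276 days → 15 June 2031.
Terminal disclaimer: QN-244863 expires on the earlier of 11 June 2029 and 15 June 2031.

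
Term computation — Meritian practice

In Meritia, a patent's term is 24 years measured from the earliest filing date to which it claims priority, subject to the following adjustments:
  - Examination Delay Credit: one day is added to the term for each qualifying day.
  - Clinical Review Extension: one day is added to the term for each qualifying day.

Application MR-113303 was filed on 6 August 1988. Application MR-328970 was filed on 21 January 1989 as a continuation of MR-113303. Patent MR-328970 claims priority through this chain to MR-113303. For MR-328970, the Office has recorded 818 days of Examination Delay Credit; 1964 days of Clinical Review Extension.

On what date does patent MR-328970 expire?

Earliest priority filing: 6 August 1988.
Base term: 6 August 1988 + 24 years → 6 August 2012.
Examination Delay Credit: +818 days → 2 November 2014.
Clinical Review Extension: +1964 days → 19 March 2020.

March 19, 2020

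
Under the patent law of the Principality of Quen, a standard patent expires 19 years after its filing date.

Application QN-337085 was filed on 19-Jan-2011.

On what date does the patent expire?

Filing date + 19 years → 19 January 2030.

January 19, 2030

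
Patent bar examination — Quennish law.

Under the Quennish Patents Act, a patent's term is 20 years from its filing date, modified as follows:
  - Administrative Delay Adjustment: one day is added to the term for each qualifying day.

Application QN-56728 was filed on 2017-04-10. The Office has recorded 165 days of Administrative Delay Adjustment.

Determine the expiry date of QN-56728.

September 22, 2037

Base term: filing date + 20 years → 10 April 2037.
Administrative Delay Adjustment: +165 days → 22 September 2037.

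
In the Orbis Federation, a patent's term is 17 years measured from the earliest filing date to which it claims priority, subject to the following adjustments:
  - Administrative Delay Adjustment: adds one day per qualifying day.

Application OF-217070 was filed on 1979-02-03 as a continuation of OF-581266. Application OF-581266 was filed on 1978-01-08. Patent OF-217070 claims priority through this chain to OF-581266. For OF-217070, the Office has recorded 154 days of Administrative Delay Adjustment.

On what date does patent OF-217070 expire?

1995-06-11

Earliest priority filing: 8 January 1978.
Base term: 8 January 1978 + 17 years → 8 January 1995.
Administrative Delay Adjustment: +154 days → 11 June 1995.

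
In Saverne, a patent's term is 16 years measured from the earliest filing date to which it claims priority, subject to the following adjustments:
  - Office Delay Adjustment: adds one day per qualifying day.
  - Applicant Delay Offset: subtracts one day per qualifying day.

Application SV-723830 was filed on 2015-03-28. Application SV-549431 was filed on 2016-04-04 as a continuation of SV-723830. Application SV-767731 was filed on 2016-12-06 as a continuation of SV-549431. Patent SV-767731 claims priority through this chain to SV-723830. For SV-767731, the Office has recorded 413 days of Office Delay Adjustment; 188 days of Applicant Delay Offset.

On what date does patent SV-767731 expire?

November 8, 2031

Earliest priority filing: 28 March 2015.
Base term: 28 March 2015 + 16 years → 28 March 2031.
Office Delay Adjustment: +413 days → 14 May 2032.
Applicant Delay Offset: −188 days → 8 November 2031.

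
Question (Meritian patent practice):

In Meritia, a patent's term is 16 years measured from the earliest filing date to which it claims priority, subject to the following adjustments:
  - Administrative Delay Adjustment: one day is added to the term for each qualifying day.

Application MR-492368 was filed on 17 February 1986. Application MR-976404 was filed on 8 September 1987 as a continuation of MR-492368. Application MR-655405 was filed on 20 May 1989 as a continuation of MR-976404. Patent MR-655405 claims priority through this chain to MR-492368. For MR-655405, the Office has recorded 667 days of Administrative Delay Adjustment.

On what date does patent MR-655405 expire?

December 16, 2003

Earliest priority filing: 17 February 1986.
Base term: 17 February 1986 + 16 years → 17 February 2002.
Administrative Delay Adjustment: +667 days → 16 December 2003.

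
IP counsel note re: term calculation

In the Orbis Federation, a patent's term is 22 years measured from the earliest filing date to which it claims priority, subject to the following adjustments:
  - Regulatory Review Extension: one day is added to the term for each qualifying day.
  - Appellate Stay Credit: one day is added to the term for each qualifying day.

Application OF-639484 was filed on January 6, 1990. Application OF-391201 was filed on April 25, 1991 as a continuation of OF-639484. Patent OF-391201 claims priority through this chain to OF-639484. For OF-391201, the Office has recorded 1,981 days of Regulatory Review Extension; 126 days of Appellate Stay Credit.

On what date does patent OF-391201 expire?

Earliest priority filing: 6 January 1990.
Base term: 6 January 1990 + 22 years → 6 January 2012.
Regulatory Review Extension: +1981 days → 9 June 2017.
Appellate Stay Credit: +126 days → 13 October 2017.

2017-10-13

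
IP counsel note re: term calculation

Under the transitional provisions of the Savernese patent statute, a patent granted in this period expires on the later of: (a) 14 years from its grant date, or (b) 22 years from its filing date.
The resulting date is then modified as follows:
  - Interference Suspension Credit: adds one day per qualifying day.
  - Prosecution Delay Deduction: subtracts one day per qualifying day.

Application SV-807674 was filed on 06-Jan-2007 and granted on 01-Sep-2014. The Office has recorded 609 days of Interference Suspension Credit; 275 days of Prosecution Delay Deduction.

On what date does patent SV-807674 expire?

2029-12-06

(a) grant + 14 years → 1 September 2028.
(b) filing + 22 years → 6 January 2029.
Later of the two: 6 January 2029.
Interference Suspension Credit: +609 days → 7 September 2030.
Prosecution Delay Deduction: −275 days → 6 December 2029.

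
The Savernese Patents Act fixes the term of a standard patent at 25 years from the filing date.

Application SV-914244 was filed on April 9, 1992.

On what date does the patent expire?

Filing date + 25 years → 9 April 2017.

April 9, 2017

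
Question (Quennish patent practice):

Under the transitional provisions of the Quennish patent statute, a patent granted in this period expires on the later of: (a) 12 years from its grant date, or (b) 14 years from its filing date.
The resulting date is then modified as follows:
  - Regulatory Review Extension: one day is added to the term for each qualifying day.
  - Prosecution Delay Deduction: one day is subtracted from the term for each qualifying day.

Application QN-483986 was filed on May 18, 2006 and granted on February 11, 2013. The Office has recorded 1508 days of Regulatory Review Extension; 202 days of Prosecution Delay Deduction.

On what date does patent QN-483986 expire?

September 9, 2028

(a) grant + 12 years → 11 February 2025.
(b) filing + 14 years → 18 May 2020.
Later of the two: 11 February 2025.
Regulatory Review Extension: +1508 days → 30 March 2029.
Prosecution Delay Deduction: −202 days → 9 September 2028.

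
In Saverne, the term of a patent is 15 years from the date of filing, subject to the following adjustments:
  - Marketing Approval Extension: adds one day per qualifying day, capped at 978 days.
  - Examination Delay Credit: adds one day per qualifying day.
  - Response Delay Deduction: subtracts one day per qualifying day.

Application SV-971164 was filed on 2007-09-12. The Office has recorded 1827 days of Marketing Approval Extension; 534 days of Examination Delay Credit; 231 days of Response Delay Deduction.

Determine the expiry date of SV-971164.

Base term: filing date + 15 years → 12 September 2022.
Marketing Approval Extension: 1827 days claimed exceeds the 978-day cap, so +978 days → 17 May 2025.
Examination Delay Credit: +534 days → 2 November 2026.
Response Delay Deduction: −231 days → 16 March 2026.

March 16, 2026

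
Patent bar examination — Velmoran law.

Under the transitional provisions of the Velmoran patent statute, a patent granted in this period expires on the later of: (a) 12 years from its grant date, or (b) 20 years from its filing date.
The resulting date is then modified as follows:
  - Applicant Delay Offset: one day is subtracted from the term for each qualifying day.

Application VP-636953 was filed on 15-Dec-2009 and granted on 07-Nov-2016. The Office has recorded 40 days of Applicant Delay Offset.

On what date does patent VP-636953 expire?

(a) grant + 12 years → 7 November 2028.
(b) filing + 20 years → 15 December 2029.
Later of the two: 15 December 2029.
Applicant Delay Offset: −40 days → 5 November 2029.

November 5, 2029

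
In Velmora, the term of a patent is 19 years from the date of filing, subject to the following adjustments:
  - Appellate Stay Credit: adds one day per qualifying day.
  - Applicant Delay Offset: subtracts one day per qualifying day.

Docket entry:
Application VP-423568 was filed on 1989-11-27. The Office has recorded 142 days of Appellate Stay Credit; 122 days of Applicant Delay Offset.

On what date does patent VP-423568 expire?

2008-12-17

Base term: filing date + 19 years → 27 November 2008.
Appellate Stay Credit: +142 days → 18 April 2009.
Applicant Delay Offset: −122 days → 17 December 2008.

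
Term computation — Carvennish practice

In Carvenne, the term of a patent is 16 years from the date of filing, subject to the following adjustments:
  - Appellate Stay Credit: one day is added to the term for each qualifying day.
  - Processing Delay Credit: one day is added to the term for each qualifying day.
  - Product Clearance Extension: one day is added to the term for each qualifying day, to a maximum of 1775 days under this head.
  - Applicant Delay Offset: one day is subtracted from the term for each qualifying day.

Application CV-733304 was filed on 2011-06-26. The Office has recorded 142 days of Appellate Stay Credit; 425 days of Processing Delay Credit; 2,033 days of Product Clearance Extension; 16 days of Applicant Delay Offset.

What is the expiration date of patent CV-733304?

Base term: filing date + 16 years → 26 June 2027.
Appellate Stay Credit: +142 days → 15 November 2027.
Processing Delay Credit: +425 days → 13 January 2029.
Product Clearance Extension: 2033 days claimed exceeds the 1775-day cap, so +1775 days → 23 November 2033.
Applicant Delay Offset: −16 days → 7 November 2033.

November 7, 2033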